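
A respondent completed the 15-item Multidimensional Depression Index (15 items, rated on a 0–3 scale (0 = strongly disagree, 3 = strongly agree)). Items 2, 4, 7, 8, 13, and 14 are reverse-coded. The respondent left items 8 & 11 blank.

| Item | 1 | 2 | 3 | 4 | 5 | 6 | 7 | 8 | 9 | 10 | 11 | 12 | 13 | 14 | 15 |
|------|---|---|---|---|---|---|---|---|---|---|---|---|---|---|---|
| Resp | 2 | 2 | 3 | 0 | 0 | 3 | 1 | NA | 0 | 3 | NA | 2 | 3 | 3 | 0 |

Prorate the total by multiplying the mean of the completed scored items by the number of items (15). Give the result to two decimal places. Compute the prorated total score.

21.92

Reverse-coded (on a 0–3 scale, reversed = 3 − raw):
  item 2: 3 − 2 = 1
  item 4: 3 − 0 = 3
  item 7: 3 − 1 = 2
  item 13: 3 − 3 = 0
  item 14: 3 − 3 = 0
Completed scored items (13 of 15): 2, 1, 3, 3, 0, 3, 2, 0, 3, 2, 0, 0, 0; sum = 19.
Person mean = 19 / 13 ≈ 1.4615
Prorated total = (19 / 13) × 15 = 21.92 (to 2 dp)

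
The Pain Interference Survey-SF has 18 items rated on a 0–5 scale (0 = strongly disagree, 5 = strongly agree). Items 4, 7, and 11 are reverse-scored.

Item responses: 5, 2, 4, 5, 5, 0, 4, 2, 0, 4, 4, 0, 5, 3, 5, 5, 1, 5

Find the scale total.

48

Reverse-coded items (on a 0–5 scale, reversed = 5 − raw):
  item 4: 5 − 5 = 0
  item 7: 5 − 4 = 1
  item 11: 5 − 4 = 1
Scored items: 5, 2, 4, 0, 5, 0, 1, 2, 0, 4, 1, 0, 5, 3, 5, 5, 1, 5
Total = 5 + 2 + 4 + 0 + 5 + 0 + 1 + 2 + 0 + 4 + 1 + 0 + 5 + 3 + 5 + 5 + 1 + 5 = 48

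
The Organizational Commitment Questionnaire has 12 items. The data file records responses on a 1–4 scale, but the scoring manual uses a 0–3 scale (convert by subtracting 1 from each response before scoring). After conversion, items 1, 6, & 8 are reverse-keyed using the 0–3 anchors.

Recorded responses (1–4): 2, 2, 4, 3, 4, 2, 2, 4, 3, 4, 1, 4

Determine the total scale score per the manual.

22

Convert to 0–3: 1, 1, 3, 2, 3, 1, 1, 3, 2, 3, 0, 3
Reverse-coded (on a 0–3 scale, reversed = 3 − raw):
  item 1: 3 − 1 = 2
  item 6: 3 − 1 = 2
  item 8: 3 − 3 = 0
Scored: 2, 1, 3, 2, 3, 2, 1, 0, 2, 3, 0, 3
Total = 22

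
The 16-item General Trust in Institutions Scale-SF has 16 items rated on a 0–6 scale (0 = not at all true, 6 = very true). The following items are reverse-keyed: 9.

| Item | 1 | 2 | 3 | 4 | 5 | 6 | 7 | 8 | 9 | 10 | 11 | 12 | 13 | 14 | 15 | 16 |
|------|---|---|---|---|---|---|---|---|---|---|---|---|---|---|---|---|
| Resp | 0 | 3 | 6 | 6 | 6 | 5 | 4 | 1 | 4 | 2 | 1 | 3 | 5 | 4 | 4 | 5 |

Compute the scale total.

57

Reverse-coded items (reversed = (0+6) − raw = 6 − raw):
  item 9: 6 − 4 = 2
Scored items: 0, 3, 6, 6, 6, 5, 4, 1, 2, 2, 1, 3, 5, 4, 4, 5
Total = 0 + 3 + 6 + 6 + 6 + 5 + 4 + 1 + 2 + 2 + 1 + 3 + 5 + 4 + 4 + 5 = 57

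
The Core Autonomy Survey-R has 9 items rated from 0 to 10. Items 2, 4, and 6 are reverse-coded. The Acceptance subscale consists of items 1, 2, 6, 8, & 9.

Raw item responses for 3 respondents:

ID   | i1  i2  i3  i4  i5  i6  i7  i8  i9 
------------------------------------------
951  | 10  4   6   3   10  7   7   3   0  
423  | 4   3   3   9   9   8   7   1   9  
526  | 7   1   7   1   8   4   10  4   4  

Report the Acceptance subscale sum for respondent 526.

30

Respondent 526 raw: 7, 1, 7, 1, 8, 4, 10, 4, 4.
Acceptance items: 1, 2, 6, 8, 9.
Reverse-coded (reverse-coded value = 10 − response):
  item 1: 7
  item 2: 10 − 1 = 9
  item 6: 10 − 4 = 6
  item 8: 4
  item 9: 4
Sum = 7 + 9 + 6 + 4 + 4 = 30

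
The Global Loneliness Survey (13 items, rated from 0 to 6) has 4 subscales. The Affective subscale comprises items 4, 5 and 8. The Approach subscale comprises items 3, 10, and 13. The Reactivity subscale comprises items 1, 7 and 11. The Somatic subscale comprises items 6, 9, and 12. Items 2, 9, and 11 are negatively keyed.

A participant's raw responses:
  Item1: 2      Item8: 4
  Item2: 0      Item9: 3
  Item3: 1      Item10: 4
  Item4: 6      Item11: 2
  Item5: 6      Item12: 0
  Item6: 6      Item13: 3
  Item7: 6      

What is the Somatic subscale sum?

9

Somatic items: 6, 9, 12.
Of these, item 9 is negatively keyed; reverse-coded value = 6 − response.
  item 6: 6
  item 9: 6 − 3 = 3
  item 12: 0
Sum = 6 + 3 + 0 = 9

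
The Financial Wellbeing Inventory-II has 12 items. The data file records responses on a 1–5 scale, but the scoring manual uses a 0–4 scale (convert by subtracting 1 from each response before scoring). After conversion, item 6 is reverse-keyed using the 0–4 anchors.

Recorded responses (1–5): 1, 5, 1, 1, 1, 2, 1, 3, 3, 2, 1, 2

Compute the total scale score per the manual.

13

Convert to 0–4: 0, 4, 0, 0, 0, 1, 0, 2, 2, 1, 0, 1
Reverse-coded (reversed = (0+4) − raw = 4 − raw):
  item 6: 4 − 1 = 3
Scored: 0, 4, 0, 0, 0, 3, 0, 2, 2, 1, 0, 1
Total = 13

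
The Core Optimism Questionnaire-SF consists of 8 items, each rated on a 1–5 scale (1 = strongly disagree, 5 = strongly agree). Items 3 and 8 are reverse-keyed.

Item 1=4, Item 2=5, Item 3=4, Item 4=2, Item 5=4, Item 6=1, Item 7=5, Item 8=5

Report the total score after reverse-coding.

Apply reverse scoring (reverse-coded value = 6 − response):
  item 3: 6 − 4 = 2
  item 8: 6 − 5 = 1
Scored items: 4, 5, 2, 2, 4, 1, 5, 1
Total = 4 + 5 + 2 + 2 + 4 + 1 + 5 + 1 = 24

24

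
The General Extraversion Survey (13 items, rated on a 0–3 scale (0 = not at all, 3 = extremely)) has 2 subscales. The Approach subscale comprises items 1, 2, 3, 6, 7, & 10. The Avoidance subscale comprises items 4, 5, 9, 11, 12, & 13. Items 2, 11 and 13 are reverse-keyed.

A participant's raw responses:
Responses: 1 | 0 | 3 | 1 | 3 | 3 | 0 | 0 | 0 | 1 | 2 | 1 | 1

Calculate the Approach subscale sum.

Approach items: 1, 2, 3, 6, 7, 10.
Of these, item 2 is reverse-keyed; reversed = (0+3) − raw = 3 − raw.
  item 1: 1
  item 2: 3 − 0 = 3
  item 3: 3
  item 6: 3
  item 7: 0
  item 10: 1
Sum = 1 + 3 + 3 + 3 + 0 + 1 = 11

11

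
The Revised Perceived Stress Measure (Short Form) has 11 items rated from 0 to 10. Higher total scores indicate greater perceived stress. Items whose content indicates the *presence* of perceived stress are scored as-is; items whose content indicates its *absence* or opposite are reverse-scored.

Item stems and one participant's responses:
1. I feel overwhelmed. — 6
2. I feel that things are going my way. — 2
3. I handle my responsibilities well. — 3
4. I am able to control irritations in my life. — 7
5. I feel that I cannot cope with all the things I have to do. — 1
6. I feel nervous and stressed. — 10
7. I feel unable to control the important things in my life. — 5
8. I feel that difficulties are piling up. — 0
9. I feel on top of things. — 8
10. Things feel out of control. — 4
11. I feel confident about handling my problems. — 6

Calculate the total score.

Items 2, 3, 4, 9, 11 describe the absence/opposite of perceived stress → reverse-score.
reversed = (0+10) − raw = 10 − raw.
  item 1: 6
  item 2: 10 − 2 = 8
  item 3: 10 − 3 = 7
  item 4: 10 − 7 = 3
  item 5: 1
  item 6: 10
  item 7: 5
  item 8: 0
  item 9: 10 − 8 = 2
  item 10: 4
  item 11: 10 − 6 = 4
Total = 6 + 8 + 7 + 3 + 1 + 10 + 5 + 0 + 2 + 4 + 4 = 50

50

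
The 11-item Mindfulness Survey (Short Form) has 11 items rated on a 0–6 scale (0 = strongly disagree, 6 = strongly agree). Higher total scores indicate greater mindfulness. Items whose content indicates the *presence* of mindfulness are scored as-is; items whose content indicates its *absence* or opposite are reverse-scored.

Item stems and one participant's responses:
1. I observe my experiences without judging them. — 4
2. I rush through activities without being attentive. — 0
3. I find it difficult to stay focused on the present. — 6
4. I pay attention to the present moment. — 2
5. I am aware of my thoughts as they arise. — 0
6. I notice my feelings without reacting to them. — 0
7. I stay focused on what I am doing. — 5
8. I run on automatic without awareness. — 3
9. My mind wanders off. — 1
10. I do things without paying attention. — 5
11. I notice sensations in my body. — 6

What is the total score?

Items 2, 3, 8, 9, 10 describe the absence/opposite of mindfulness → reverse-score.
reversed = (0+6) − raw = 6 − raw.
  item 1: 4
  item 2: 6 − 0 = 6
  item 3: 6 − 6 = 0
  item 4: 2
  item 5: 0
  item 6: 0
  item 7: 5
  item 8: 6 − 3 = 3
  item 9: 6 − 1 = 5
  item 10: 6 − 5 = 1
  item 11: 6
Total = 4 + 6 + 0 + 2 + 0 + 0 + 5 + 3 + 5 + 1 + 6 = 32

32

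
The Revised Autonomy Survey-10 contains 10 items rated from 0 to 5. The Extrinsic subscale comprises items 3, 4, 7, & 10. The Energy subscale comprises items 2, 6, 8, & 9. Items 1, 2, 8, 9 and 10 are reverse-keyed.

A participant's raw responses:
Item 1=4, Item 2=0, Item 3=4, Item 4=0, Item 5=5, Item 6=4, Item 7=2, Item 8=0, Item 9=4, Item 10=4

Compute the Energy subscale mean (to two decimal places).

Energy items: 2, 6, 8, 9.
Of these, items 2, 8, and 9 are reverse-keyed; reverse-coded value = 5 − response.
  item 2: 5 − 0 = 5
  item 6: 4
  item 8: 5 − 0 = 5
  item 9: 5 − 4 = 1
Sum = 5 + 4 + 5 + 1 = 15
Mean = 15 / 4 = 3.75

3.75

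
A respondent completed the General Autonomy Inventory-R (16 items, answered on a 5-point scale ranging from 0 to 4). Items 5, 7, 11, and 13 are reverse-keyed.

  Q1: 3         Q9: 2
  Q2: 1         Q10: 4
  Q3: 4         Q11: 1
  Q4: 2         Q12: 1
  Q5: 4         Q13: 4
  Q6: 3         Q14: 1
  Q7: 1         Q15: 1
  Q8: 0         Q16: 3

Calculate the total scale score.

31

Apply reverse scoring (reverse-coded value = 4 − response):
  item 5: 4 − 4 = 0
  item 7: 4 − 1 = 3
  item 11: 4 − 1 = 3
  item 13: 4 − 4 = 0
After reverse-coding: 3, 1, 4, 2, 0, 3, 3, 0, 2, 4, 3, 1, 0, 1, 1, 3
Total = 3 + 1 + 4 + 2 + 0 + 3 + 3 + 0 + 2 + 4 + 3 + 1 + 0 + 1 + 1 + 3 = 31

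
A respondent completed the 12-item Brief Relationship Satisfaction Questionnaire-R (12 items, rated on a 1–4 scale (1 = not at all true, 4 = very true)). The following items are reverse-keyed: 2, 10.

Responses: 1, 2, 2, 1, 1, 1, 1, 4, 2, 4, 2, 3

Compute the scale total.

Apply reverse scoring (reversed = (1+4) − raw = 5 − raw):
  item 2: 5 − 2 = 3
  item 10: 5 − 4 = 1
Scored items: 1, 3, 2, 1, 1, 1, 1, 4, 2, 1, 2, 3
Total = 1 + 3 + 2 + 1 + 1 + 1 + 1 + 4 + 2 + 1 + 2 + 3 = 22

22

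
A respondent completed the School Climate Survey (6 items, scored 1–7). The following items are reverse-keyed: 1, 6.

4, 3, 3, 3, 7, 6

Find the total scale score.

Apply reverse scoring (on a 1–7 scale, reversed = 8 − raw):
  item 1: 8 − 4 = 4
  item 6: 8 − 6 = 2
Scored responses: 4, 3, 3, 3, 7, 2
Total = 4 + 3 + 3 + 3 + 7 + 2 = 22

22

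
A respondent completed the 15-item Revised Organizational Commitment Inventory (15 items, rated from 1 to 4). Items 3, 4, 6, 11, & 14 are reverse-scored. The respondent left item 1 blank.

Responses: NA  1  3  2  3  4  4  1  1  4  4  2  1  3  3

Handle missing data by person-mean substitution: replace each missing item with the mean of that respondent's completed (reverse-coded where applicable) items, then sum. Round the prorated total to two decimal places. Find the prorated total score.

Reverse-coded (reverse-coded value = 5 − response):
  item 3: 5 − 3 = 2
  item 4: 5 − 2 = 3
  item 6: 5 − 4 = 1
  item 11: 5 − 4 = 1
  item 14: 5 − 3 = 2
Completed scored items (14 of 15): 1, 2, 3, 3, 1, 4, 1, 1, 4, 1, 2, 1, 2, 3; sum = 29.
Person mean = 29 / 14 ≈ 2.0714
Prorated total = (29 / 14) × 15 = 31.07 (to 2 dp)

31.07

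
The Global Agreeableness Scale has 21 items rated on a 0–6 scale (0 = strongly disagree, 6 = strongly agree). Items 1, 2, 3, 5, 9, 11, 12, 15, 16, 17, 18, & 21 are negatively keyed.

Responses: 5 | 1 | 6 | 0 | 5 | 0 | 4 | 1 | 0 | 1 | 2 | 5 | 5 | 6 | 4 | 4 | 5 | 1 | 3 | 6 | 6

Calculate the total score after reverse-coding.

Raw sum = 70. Negatively keyed items: 1, 2, 3, 5, 9, 11, 12, 15, 16, 17, 18, 21; their raw sum = 44.
Each reversal replaces raw with 6 − raw, changing the total by 6 − 2·raw per item.
Total = 70 + 12·6 − 2·44 = 70 + 72 − 88 = 54

54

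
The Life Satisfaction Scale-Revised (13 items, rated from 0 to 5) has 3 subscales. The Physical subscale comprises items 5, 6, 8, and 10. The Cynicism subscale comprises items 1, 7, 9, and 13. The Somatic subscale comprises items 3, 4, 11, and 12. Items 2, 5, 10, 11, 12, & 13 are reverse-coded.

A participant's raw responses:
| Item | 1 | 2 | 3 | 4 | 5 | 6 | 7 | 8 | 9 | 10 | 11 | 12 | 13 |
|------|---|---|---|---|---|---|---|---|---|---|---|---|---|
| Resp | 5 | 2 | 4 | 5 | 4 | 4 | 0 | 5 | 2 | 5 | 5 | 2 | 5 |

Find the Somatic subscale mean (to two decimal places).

Somatic items: 3, 4, 11, 12.
Of these, items 11 & 12 are reverse-coded; on a 0–5 scale, reversed = 5 − raw.
  item 3: 4
  item 4: 5
  item 11: 5 − 5 = 0
  item 12: 5 − 2 = 3
Sum = 4 + 5 + 0 + 3 = 12
Mean = 12 / 4 = 3.00

3.00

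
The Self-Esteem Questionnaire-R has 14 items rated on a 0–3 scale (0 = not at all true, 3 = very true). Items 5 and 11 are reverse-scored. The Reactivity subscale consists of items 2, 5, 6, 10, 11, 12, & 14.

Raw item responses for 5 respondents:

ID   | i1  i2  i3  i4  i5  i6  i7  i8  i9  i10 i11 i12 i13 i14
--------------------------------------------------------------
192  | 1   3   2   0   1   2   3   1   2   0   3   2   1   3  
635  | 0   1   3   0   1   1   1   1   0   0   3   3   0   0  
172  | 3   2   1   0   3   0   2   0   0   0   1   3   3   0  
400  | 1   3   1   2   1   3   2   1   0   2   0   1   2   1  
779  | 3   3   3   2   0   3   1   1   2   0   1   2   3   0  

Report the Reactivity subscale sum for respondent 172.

Respondent 172 raw: 3, 2, 1, 0, 3, 0, 2, 0, 0, 0, 1, 3, 3, 0.
Reactivity items: 2, 5, 6, 10, 11, 12, 14.
Reverse-coded (reverse-coded value = 3 − response):
  item 2: 2
  item 5: 3 − 3 = 0
  item 6: 0
  item 10: 0
  item 11: 3 − 1 = 2
  item 12: 3
  item 14: 0
Sum = 2 + 0 + 0 + 0 + 2 + 3 + 0 = 7

7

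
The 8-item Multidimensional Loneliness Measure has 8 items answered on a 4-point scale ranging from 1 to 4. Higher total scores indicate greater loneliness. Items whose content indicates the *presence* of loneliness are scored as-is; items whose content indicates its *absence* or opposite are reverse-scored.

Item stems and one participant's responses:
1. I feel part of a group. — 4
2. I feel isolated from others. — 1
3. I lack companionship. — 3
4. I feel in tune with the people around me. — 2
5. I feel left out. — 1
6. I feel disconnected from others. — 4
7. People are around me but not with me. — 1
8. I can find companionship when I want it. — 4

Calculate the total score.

Items 1, 4, 8 describe the absence/opposite of loneliness → reverse-score.
reversed = (1+4) − raw = 5 − raw.
  item 1: 5 − 4 = 1
  item 2: 1
  item 3: 3
  item 4: 5 − 2 = 3
  item 5: 1
  item 6: 4
  item 7: 1
  item 8: 5 − 4 = 1
Total = 1 + 1 + 3 + 3 + 1 + 4 + 1 + 1 = 15

15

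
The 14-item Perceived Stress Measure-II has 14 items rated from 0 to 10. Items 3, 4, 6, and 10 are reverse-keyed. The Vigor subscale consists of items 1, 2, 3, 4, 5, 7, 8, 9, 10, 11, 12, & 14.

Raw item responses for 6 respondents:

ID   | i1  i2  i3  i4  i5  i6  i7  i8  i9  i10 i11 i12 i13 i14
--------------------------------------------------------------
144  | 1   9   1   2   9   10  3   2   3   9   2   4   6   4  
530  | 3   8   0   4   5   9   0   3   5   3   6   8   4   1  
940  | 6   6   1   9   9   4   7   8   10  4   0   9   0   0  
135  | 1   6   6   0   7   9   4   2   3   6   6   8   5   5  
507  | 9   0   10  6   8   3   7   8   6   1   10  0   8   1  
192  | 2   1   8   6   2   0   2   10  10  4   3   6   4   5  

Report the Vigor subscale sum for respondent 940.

Respondent 940 raw: 6, 6, 1, 9, 9, 4, 7, 8, 10, 4, 0, 9, 0, 0.
Vigor items: 1, 2, 3, 4, 5, 7, 8, 9, 10, 11, 12, 14.
Reverse-coded (on a 0–10 scale, reversed = 10 − raw):
  item 1: 6
  item 2: 6
  item 3: 10 − 1 = 9
  item 4: 10 − 9 = 1
  item 5: 9
  item 7: 7
  item 8: 8
  item 9: 10
  item 10: 10 − 4 = 6
  item 11: 0
  item 12: 9
  item 14: 0
Sum = 6 + 6 + 9 + 1 + 9 + 7 + 8 + 10 + 6 + 0 + 9 + 0 = 71

71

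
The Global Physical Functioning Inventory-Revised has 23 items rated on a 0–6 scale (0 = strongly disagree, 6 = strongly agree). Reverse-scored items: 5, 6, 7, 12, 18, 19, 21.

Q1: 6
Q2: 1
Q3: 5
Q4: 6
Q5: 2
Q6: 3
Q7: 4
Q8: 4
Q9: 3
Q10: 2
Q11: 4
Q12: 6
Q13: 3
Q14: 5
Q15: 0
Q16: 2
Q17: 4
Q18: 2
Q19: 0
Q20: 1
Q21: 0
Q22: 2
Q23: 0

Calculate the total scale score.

Reverse-coded items (on a 0–6 scale, reversed = 6 − raw):
  item 5: 6 − 2 = 4
  item 6: 6 − 3 = 3
  item 7: 6 − 4 = 2
  item 12: 6 − 6 = 0
  item 18: 6 − 2 = 4
  item 19: 6 − 0 = 6
  item 21: 6 − 0 = 6
Scored items: 6, 1, 5, 6, 4, 3, 2, 4, 3, 2, 4, 0, 3, 5, 0, 2, 4, 4, 6, 1, 6, 2, 0
Total = 6 + 1 + 5 + 6 + 4 + 3 + 2 + 4 + 3 + 2 + 4 + 0 + 3 + 5 + 0 + 2 + 4 + 4 + 6 + 1 + 6 + 2 + 0 = 73

73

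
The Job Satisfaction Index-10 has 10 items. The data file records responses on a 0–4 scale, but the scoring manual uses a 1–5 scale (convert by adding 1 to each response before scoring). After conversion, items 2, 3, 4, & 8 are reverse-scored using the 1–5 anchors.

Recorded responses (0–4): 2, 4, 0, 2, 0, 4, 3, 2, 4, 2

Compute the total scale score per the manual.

Convert to 1–5: 3, 5, 1, 3, 1, 5, 4, 3, 5, 3
Reverse-coded (reverse-coded value = 6 − response):
  item 2: 6 − 5 = 1
  item 3: 6 − 1 = 5
  item 4: 6 − 3 = 3
  item 8: 6 − 3 = 3
Scored: 3, 1, 5, 3, 1, 5, 4, 3, 5, 3
Total = 33

33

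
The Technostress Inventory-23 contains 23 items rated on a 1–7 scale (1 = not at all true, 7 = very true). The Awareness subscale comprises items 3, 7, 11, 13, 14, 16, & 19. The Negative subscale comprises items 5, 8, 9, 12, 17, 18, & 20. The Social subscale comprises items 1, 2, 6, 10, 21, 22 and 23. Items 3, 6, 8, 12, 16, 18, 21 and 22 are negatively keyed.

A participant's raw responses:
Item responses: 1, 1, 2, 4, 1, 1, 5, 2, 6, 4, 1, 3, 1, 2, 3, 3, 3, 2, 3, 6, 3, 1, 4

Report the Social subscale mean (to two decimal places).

Social items: 1, 2, 6, 10, 21, 22, 23.
Of these, items 6, 21, & 22 are negatively keyed; reversed = (1+7) − raw = 8 − raw.
  item 1: 1
  item 2: 1
  item 6: 8 − 1 = 7
  item 10: 4
  item 21: 8 − 3 = 5
  item 22: 8 − 1 = 7
  item 23: 4
Sum = 1 + 1 + 7 + 4 + 5 + 7 + 4 = 29
Mean = 29 / 7 = 4.14

4.14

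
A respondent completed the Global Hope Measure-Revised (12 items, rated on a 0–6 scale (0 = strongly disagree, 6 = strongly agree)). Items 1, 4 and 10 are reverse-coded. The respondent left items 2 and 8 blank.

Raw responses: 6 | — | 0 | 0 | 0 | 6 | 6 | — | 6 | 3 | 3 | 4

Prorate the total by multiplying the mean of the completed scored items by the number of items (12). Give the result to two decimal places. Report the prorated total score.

Reverse-coded (reverse-coded value = 6 − response):
  item 1: 6 − 6 = 0
  item 4: 6 − 0 = 6
  item 10: 6 − 3 = 3
Completed scored items (10 of 12): 0, 0, 6, 0, 6, 6, 6, 3, 3, 4; sum = 34.
Person mean = 34 / 10 ≈ 3.4000
Prorated total = (34 / 10) × 12 = 40.80 (to 2 dp)

40.80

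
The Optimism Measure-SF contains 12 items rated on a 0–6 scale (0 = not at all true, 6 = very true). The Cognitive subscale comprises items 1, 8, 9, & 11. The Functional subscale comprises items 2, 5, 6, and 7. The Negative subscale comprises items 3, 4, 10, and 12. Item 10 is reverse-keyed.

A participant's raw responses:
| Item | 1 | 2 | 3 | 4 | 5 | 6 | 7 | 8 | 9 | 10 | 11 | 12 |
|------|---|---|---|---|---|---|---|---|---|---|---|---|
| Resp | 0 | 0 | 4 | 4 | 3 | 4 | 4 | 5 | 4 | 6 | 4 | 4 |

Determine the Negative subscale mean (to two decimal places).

3.00

Negative items: 3, 4, 10, 12.
Of these, item 10 is reverse-keyed; reverse-coded value = 6 − response.
  item 3: 4
  item 4: 4
  item 10: 6 − 6 = 0
  item 12: 4
Sum = 4 + 4 + 0 + 4 = 12
Mean = 12 / 4 = 3.00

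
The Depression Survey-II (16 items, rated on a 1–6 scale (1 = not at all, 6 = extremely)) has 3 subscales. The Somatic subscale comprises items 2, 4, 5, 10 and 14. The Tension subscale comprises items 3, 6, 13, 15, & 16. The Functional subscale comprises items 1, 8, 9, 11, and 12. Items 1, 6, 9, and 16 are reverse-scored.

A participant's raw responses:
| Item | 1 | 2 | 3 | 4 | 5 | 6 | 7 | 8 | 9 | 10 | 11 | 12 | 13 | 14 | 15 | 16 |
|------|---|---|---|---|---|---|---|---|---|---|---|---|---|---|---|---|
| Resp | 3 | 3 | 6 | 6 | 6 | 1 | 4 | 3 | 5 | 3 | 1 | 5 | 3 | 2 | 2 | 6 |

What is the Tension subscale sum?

18

Tension items: 3, 6, 13, 15, 16.
Of these, items 6 and 16 are reverse-scored; reverse-coded value = 7 − response.
  item 3: 6
  item 6: 7 − 1 = 6
  item 13: 3
  item 15: 2
  item 16: 7 − 6 = 1
Sum = 6 + 6 + 3 + 2 + 1 = 18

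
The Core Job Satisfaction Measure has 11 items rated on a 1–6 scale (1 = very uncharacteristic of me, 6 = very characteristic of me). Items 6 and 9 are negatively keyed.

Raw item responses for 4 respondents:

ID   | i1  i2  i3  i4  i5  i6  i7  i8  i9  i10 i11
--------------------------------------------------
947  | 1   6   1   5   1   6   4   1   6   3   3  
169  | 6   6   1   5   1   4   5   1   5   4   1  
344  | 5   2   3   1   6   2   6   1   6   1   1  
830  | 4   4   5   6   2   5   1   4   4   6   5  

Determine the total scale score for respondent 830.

Respondent 830 raw: 4, 4, 5, 6, 2, 5, 1, 4, 4, 6, 5.
Reverse-coded (on a 1–6 scale, reversed = 7 − raw):
  item 1: 4
  item 2: 4
  item 3: 5
  item 4: 6
  item 5: 2
  item 6: 7 − 5 = 2
  item 7: 1
  item 8: 4
  item 9: 7 − 4 = 3
  item 10: 6
  item 11: 5
Sum = 4 + 4 + 5 + 6 + 2 + 2 + 1 + 4 + 3 + 6 + 5 = 42

42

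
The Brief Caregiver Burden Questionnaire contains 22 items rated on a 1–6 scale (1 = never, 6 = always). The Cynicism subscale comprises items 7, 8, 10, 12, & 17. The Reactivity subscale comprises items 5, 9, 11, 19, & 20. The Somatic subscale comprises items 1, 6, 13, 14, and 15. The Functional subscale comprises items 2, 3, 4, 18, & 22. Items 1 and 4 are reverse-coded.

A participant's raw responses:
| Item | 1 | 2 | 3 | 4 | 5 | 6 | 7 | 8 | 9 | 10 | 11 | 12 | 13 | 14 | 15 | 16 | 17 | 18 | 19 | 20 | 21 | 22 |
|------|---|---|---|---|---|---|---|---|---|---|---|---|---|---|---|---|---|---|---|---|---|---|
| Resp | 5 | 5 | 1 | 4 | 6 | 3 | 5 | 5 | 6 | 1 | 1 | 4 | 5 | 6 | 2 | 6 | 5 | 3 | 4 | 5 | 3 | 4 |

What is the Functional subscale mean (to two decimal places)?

3.20

Functional items: 2, 3, 4, 18, 22.
Of these, item 4 is reverse-coded; on a 1–6 scale, reversed = 7 − raw.
  item 2: 5
  item 3: 1
  item 4: 7 − 4 = 3
  item 18: 3
  item 22: 4
Sum = 5 + 1 + 3 + 3 + 4 = 16
Mean = 16 / 5 = 3.20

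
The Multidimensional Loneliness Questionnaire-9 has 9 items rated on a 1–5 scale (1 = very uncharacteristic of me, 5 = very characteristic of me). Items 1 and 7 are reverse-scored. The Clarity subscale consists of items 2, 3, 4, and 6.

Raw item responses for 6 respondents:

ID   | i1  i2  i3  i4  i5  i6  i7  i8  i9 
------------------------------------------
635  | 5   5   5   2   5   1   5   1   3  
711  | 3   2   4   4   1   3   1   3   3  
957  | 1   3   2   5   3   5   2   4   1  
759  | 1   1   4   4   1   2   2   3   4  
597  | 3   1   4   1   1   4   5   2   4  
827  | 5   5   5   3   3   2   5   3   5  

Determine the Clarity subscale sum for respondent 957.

Respondent 957 raw: 1, 3, 2, 5, 3, 5, 2, 4, 1.
Clarity items: 2, 3, 4, 6.
Reverse-coded (reversed = (1+5) − raw = 6 − raw):
  item 2: 3
  item 3: 2
  item 4: 5
  item 6: 5
Sum = 3 + 2 + 5 + 5 = 15

15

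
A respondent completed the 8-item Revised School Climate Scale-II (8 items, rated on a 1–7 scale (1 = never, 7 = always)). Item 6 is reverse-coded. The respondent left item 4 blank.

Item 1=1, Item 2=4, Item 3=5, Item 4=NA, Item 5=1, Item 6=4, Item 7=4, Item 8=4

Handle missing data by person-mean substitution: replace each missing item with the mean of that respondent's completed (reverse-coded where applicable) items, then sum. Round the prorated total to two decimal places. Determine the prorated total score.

Reverse-coded (reversed = (1+7) − raw = 8 − raw):
  item 6: 8 − 4 = 4
Completed scored items (7 of 8): 1, 4, 5, 1, 4, 4, 4; sum = 23.
Person mean = 23 / 7 ≈ 3.2857
Prorated total = (23 / 7) × 8 = 26.29 (to 2 dp)

26.29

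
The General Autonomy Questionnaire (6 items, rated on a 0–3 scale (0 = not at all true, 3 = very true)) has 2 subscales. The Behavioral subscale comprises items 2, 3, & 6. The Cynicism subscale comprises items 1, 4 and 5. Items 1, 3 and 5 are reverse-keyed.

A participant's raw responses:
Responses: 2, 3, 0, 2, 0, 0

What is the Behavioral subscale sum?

Behavioral items: 2, 3, 6.
Of these, item 3 is reverse-keyed; on a 0–3 scale, reversed = 3 − raw.
  item 2: 3
  item 3: 3 − 0 = 3
  item 6: 0
Sum = 3 + 3 + 0 = 6

6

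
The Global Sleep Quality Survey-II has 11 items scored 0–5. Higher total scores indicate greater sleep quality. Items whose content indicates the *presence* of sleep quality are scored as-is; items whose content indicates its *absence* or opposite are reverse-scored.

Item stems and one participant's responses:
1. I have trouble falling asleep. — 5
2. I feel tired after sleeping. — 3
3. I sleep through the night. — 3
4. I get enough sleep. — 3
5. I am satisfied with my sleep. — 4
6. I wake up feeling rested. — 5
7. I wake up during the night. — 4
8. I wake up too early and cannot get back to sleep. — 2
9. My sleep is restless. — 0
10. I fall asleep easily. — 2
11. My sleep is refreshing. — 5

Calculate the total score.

33

Items 1, 2, 7, 8, 9 describe the absence/opposite of sleep quality → reverse-score.
reverse-coded value = 5 − response.
  item 1: 5 − 5 = 0
  item 2: 5 − 3 = 2
  item 3: 3
  item 4: 3
  item 5: 4
  item 6: 5
  item 7: 5 − 4 = 1
  item 8: 5 − 2 = 3
  item 9: 5 − 0 = 5
  item 10: 2
  item 11: 5
Total = 0 + 2 + 3 + 3 + 4 + 5 + 1 + 3 + 5 + 2 + 5 = 33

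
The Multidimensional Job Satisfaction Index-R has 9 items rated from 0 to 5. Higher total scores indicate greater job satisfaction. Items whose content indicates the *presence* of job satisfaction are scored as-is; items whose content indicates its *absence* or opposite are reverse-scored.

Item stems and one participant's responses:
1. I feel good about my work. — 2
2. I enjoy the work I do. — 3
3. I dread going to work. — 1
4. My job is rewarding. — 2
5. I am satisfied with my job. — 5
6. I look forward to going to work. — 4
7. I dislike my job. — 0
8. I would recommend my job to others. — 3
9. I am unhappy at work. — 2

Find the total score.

Items 3, 7, 9 describe the absence/opposite of job satisfaction → reverse-score.
on a 0–5 scale, reversed = 5 − raw.
  item 1: 2
  item 2: 3
  item 3: 5 − 1 = 4
  item 4: 2
  item 5: 5
  item 6: 4
  item 7: 5 − 0 = 5
  item 8: 3
  item 9: 5 − 2 = 3
Total = 2 + 3 + 4 + 2 + 5 + 4 + 5 + 3 + 3 = 31

31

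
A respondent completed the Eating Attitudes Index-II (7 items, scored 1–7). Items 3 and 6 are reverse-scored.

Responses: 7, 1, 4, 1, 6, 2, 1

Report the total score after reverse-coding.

Reverse-scored items use 8 − raw:
  item 3: 8 − 4 = 4
  item 6: 8 − 2 = 6
Scored items: 7, 1, 4, 1, 6, 6, 1
Total = 7 + 1 + 4 + 1 + 6 + 6 + 1 = 26

26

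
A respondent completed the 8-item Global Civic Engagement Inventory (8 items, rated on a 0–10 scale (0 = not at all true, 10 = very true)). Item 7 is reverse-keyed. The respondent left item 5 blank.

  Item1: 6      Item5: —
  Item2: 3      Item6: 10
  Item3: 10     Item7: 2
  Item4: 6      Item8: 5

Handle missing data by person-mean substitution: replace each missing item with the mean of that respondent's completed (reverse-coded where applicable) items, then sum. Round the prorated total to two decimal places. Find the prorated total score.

54.86

Reverse-coded (on a 0–10 scale, reversed = 10 − raw):
  item 7: 10 − 2 = 8
Completed scored items (7 of 8): 6, 3, 10, 6, 10, 8, 5; sum = 48.
Person mean = 48 / 7 ≈ 6.8571
Prorated total = (48 / 7) × 8 = 54.86 (to 2 dp)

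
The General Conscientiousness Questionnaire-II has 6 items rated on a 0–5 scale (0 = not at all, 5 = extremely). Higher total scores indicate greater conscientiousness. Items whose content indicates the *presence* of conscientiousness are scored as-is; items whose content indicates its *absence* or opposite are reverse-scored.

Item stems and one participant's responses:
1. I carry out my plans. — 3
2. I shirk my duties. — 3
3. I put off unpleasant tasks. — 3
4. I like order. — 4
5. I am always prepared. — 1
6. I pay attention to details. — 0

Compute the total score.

12

Items 2, 3 describe the absence/opposite of conscientiousness → reverse-score.
reversed = (0+5) − raw = 5 − raw.
  item 1: 3
  item 2: 5 − 3 = 2
  item 3: 5 − 3 = 2
  item 4: 4
  item 5: 1
  item 6: 0
Total = 3 + 2 + 2 + 4 + 1 + 0 = 12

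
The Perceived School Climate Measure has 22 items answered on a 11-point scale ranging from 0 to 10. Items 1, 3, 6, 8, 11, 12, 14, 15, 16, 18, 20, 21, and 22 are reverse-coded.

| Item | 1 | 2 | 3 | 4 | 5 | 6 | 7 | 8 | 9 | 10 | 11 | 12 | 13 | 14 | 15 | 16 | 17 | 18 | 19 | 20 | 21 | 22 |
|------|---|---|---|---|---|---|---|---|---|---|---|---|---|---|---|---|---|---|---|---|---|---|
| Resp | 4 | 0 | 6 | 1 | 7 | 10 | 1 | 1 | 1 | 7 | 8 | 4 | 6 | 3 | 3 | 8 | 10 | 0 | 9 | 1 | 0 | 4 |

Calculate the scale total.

120

Reverse-coded items (reversed = (0+10) − raw = 10 − raw):
  item 1: 10 − 4 = 6
  item 3: 10 − 6 = 4
  item 6: 10 − 10 = 0
  item 8: 10 − 1 = 9
  item 11: 10 − 8 = 2
  item 12: 10 − 4 = 6
  item 14: 10 − 3 = 7
  item 15: 10 − 3 = 7
  item 16: 10 − 8 = 2
  item 18: 10 − 0 = 10
  item 20: 10 − 1 = 9
  item 21: 10 − 0 = 10
  item 22: 10 − 4 = 6
Scored responses: 6, 0, 4, 1, 7, 0, 1, 9, 1, 7, 2, 6, 6, 7, 7, 2, 10, 10, 9, 9, 10, 6
Total = 6 + 0 + 4 + 1 + 7 + 0 + 1 + 9 + 1 + 7 + 2 + 6 + 6 + 7 + 7 + 2 + 10 + 10 + 9 + 9 + 10 + 6 = 120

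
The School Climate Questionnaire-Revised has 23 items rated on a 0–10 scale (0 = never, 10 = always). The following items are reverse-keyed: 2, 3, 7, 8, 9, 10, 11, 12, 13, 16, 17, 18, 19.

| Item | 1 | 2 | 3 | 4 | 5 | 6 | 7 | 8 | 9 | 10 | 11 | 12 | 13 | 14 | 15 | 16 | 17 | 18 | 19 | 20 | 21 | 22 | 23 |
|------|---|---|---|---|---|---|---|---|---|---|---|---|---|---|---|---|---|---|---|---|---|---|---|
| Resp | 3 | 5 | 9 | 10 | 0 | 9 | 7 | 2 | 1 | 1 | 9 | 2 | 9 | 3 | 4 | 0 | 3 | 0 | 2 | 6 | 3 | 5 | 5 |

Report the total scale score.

Reversing items 2, 3, 7, 8, 9, 10, 11, 12, 13, 16, 17, 18 and 19 with 10 − raw:
Total = 3 + (10−5) + (10−9) + 10 + 0 + 9 + (10−7) + (10−2) + (10−1) + (10−1) + (10−9) + (10−2) + (10−9) + 3 + 4 + (10−0) + (10−3) + (10−0) + (10−2) + 6 + 3 + 5 + 5
      = 3 + 5 + 1 + 10 + 0 + 9 + 3 + 8 + 9 + 9 + 1 + 8 + 1 + 3 + 4 + 10 + 7 + 10 + 8 + 6 + 3 + 5 + 5 = 128

128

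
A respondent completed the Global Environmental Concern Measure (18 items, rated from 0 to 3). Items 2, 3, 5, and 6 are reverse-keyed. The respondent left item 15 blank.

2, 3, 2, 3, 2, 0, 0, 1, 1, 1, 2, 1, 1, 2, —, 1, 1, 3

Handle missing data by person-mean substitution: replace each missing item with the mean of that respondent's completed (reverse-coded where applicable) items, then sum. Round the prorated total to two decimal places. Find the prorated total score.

Reverse-coded (reversed = (0+3) − raw = 3 − raw):
  item 2: 3 − 3 = 0
  item 3: 3 − 2 = 1
  item 5: 3 − 2 = 1
  item 6: 3 − 0 = 3
Completed scored items (17 of 18): 2, 0, 1, 3, 1, 3, 0, 1, 1, 1, 2, 1, 1, 2, 1, 1, 3; sum = 24.
Person mean = 24 / 17 ≈ 1.4118
Prorated total = (24 / 17) × 18 = 25.41 (to 2 dp)

25.41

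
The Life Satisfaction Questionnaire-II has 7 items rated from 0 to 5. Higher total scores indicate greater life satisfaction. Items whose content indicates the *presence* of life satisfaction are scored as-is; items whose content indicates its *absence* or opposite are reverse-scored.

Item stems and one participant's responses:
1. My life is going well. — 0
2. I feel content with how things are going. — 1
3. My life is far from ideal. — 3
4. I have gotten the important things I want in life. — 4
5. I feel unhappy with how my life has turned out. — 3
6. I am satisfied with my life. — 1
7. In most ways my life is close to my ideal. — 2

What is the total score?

12

Items 3, 5 describe the absence/opposite of life satisfaction → reverse-score.
on a 0–5 scale, reversed = 5 − raw.
  item 1: 0
  item 2: 1
  item 3: 5 − 3 = 2
  item 4: 4
  item 5: 5 − 3 = 2
  item 6: 1
  item 7: 2
Total = 0 + 1 + 2 + 4 + 2 + 1 + 2 = 12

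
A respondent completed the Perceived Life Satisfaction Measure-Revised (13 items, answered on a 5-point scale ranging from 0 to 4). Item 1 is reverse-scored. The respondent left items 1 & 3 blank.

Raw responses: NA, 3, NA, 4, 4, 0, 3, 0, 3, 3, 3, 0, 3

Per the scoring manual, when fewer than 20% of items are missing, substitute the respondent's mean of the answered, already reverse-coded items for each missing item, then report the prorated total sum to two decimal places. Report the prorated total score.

30.73

Reverse-coded (on a 0–4 scale, reversed = 4 − raw):
Completed scored items (11 of 13): 3, 4, 4, 0, 3, 0, 3, 3, 3, 0, 3; sum = 26.
Person mean = 26 / 11 ≈ 2.3636
Prorated total = (26 / 11) × 13 = 30.73 (to 2 dp)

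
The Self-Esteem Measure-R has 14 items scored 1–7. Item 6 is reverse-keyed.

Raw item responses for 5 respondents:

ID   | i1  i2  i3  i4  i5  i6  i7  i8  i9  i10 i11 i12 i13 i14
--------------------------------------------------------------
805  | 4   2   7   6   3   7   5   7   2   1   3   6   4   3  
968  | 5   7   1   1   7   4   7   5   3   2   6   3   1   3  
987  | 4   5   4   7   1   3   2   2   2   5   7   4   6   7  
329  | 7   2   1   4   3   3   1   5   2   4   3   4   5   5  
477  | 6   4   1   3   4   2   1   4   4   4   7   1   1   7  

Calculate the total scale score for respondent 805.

54

Respondent 805 raw: 4, 2, 7, 6, 3, 7, 5, 7, 2, 1, 3, 6, 4, 3.
Reverse-coded (reversed = (1+7) − raw = 8 − raw):
  item 1: 4
  item 2: 2
  item 3: 7
  item 4: 6
  item 5: 3
  item 6: 8 − 7 = 1
  item 7: 5
  item 8: 7
  item 9: 2
  item 10: 1
  item 11: 3
  item 12: 6
  item 13: 4
  item 14: 3
Sum = 4 + 2 + 7 + 6 + 3 + 1 + 5 + 7 + 2 + 1 + 3 + 6 + 4 + 3 = 54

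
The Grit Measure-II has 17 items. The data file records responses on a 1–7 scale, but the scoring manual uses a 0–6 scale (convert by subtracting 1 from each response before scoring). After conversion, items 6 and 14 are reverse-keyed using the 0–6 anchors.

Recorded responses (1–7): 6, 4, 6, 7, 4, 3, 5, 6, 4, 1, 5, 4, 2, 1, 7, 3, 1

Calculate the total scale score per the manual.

Convert to 0–6: 5, 3, 5, 6, 3, 2, 4, 5, 3, 0, 4, 3, 1, 0, 6, 2, 0
Reverse-coded (reversed = (0+6) − raw = 6 − raw):
  item 6: 6 − 2 = 4
  item 14: 6 − 0 = 6
Scored: 5, 3, 5, 6, 3, 4, 4, 5, 3, 0, 4, 3, 1, 6, 6, 2, 0
Total = 60

60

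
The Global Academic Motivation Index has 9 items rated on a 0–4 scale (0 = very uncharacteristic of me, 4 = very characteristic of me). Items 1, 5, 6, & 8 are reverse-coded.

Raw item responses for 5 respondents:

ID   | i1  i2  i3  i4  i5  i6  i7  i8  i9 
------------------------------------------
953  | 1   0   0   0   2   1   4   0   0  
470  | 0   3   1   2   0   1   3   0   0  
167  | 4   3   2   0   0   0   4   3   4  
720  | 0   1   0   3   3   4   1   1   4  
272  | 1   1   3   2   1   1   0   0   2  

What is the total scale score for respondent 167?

22

Respondent 167 raw: 4, 3, 2, 0, 0, 0, 4, 3, 4.
Reverse-coded (on a 0–4 scale, reversed = 4 − raw):
  item 1: 4 − 4 = 0
  item 2: 3
  item 3: 2
  item 4: 0
  item 5: 4 − 0 = 4
  item 6: 4 − 0 = 4
  item 7: 4
  item 8: 4 − 3 = 1
  item 9: 4
Sum = 0 + 3 + 2 + 0 + 4 + 4 + 4 + 1 + 4 = 22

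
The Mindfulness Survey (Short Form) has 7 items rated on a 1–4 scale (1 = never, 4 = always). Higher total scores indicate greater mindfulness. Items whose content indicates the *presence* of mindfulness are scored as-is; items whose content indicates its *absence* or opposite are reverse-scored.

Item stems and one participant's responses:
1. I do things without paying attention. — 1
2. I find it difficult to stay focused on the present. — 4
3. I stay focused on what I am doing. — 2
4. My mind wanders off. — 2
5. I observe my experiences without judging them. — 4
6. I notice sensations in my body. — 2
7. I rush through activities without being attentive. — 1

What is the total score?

Items 1, 2, 4, 7 describe the absence/opposite of mindfulness → reverse-score.
on a 1–4 scale, reversed = 5 − raw.
  item 1: 5 − 1 = 4
  item 2: 5 − 4 = 1
  item 3: 2
  item 4: 5 − 2 = 3
  item 5: 4
  item 6: 2
  item 7: 5 − 1 = 4
Total = 4 + 1 + 2 + 3 + 4 + 2 + 4 = 20

20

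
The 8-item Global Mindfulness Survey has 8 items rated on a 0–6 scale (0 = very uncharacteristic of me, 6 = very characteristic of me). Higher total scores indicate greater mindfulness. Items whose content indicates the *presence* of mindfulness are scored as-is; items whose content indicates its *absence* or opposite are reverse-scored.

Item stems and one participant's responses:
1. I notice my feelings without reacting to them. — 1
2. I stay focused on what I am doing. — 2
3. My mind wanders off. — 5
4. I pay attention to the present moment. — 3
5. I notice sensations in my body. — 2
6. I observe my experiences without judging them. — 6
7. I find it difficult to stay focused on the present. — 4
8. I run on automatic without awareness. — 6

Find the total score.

17

Items 3, 7, 8 describe the absence/opposite of mindfulness → reverse-score.
on a 0–6 scale, reversed = 6 − raw.
  item 1: 1
  item 2: 2
  item 3: 6 − 5 = 1
  item 4: 3
  item 5: 2
  item 6: 6
  item 7: 6 − 4 = 2
  item 8: 6 − 6 = 0
Total = 1 + 2 + 1 + 3 + 2 + 6 + 2 + 0 = 17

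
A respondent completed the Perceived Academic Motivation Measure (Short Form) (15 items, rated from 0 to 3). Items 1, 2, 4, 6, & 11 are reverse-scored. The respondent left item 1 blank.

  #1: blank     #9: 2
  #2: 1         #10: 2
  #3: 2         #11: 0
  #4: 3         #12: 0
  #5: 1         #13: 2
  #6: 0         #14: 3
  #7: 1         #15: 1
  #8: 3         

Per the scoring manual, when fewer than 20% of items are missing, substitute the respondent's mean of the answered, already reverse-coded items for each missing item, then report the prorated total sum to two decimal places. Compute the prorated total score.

26.79

Reverse-coded (reversed = (0+3) − raw = 3 − raw):
  item 2: 3 − 1 = 2
  item 4: 3 − 3 = 0
  item 6: 3 − 0 = 3
  item 11: 3 − 0 = 3
Completed scored items (14 of 15): 2, 2, 0, 1, 3, 1, 3, 2, 2, 3, 0, 2, 3, 1; sum = 25.
Person mean = 25 / 14 ≈ 1.7857
Prorated total = (25 / 14) × 15 = 26.79 (to 2 dp)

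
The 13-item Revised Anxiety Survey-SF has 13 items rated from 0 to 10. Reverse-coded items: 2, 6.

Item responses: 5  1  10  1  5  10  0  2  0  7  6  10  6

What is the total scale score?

61

Apply reverse scoring (on a 0–10 scale, reversed = 10 − raw):
  item 2: 10 − 1 = 9
  item 6: 10 − 10 = 0
Scored items: 5, 9, 10, 1, 5, 0, 0, 2, 0, 7, 6, 10, 6
Total = 5 + 9 + 10 + 1 + 5 + 0 + 0 + 2 + 0 + 7 + 6 + 10 + 6 = 61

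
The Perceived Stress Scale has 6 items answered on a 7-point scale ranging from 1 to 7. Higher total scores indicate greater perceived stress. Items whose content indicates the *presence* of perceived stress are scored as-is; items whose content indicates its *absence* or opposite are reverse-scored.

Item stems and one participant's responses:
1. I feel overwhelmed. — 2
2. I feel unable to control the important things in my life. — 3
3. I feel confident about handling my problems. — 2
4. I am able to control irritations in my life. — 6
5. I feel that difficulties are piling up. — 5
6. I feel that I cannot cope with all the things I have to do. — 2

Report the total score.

20

Items 3, 4 describe the absence/opposite of perceived stress → reverse-score.
reversed = (1+7) − raw = 8 − raw.
  item 1: 2
  item 2: 3
  item 3: 8 − 2 = 6
  item 4: 8 − 6 = 2
  item 5: 5
  item 6: 2
Total = 2 + 3 + 6 + 2 + 5 + 2 = 20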